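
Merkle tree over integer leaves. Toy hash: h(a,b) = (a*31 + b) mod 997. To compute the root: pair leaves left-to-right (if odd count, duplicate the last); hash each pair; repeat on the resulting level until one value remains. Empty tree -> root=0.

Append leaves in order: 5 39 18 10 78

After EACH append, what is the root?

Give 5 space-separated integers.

After append 5 (leaves=[5]):
  L0: [5]
  root=5
After append 39 (leaves=[5, 39]):
  L0: [5, 39]
  L1: h(5,39)=(5*31+39)%997=194 -> [194]
  root=194
After append 18 (leaves=[5, 39, 18]):
  L0: [5, 39, 18]
  L1: h(5,39)=(5*31+39)%997=194 h(18,18)=(18*31+18)%997=576 -> [194, 576]
  L2: h(194,576)=(194*31+576)%997=608 -> [608]
  root=608
After append 10 (leaves=[5, 39, 18, 10]):
  L0: [5, 39, 18, 10]
  L1: h(5,39)=(5*31+39)%997=194 h(18,10)=(18*31+10)%997=568 -> [194, 568]
  L2: h(194,568)=(194*31+568)%997=600 -> [600]
  root=600
After append 78 (leaves=[5, 39, 18, 10, 78]):
  L0: [5, 39, 18, 10, 78]
  L1: h(5,39)=(5*31+39)%997=194 h(18,10)=(18*31+10)%997=568 h(78,78)=(78*31+78)%997=502 -> [194, 568, 502]
  L2: h(194,568)=(194*31+568)%997=600 h(502,502)=(502*31+502)%997=112 -> [600, 112]
  L3: h(600,112)=(600*31+112)%997=766 -> [766]
  root=766

Answer: 5 194 608 600 766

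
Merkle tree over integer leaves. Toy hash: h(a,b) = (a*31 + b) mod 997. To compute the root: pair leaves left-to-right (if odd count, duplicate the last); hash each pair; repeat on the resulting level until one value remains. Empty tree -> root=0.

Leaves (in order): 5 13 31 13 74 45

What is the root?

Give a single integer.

Answer: 291

Derivation:
L0: [5, 13, 31, 13, 74, 45]
L1: h(5,13)=(5*31+13)%997=168 h(31,13)=(31*31+13)%997=974 h(74,45)=(74*31+45)%997=345 -> [168, 974, 345]
L2: h(168,974)=(168*31+974)%997=200 h(345,345)=(345*31+345)%997=73 -> [200, 73]
L3: h(200,73)=(200*31+73)%997=291 -> [291]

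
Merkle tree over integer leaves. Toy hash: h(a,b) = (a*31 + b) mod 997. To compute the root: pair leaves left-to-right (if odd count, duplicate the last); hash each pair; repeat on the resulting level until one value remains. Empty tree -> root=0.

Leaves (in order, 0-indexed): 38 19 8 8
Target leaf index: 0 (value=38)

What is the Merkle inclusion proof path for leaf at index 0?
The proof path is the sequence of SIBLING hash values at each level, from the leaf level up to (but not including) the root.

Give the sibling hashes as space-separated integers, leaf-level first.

Answer: 19 256

Derivation:
L0 (leaves): [38, 19, 8, 8], target index=0
L1: h(38,19)=(38*31+19)%997=200 [pair 0] h(8,8)=(8*31+8)%997=256 [pair 1] -> [200, 256]
  Sibling for proof at L0: 19
L2: h(200,256)=(200*31+256)%997=474 [pair 0] -> [474]
  Sibling for proof at L1: 256
Root: 474
Proof path (sibling hashes from leaf to root): [19, 256]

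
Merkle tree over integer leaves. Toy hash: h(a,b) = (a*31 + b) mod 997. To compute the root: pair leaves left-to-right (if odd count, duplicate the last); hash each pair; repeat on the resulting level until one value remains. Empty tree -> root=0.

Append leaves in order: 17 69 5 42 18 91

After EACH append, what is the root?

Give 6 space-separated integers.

Answer: 17 596 690 727 92 434

Derivation:
After append 17 (leaves=[17]):
  L0: [17]
  root=17
After append 69 (leaves=[17, 69]):
  L0: [17, 69]
  L1: h(17,69)=(17*31+69)%997=596 -> [596]
  root=596
After append 5 (leaves=[17, 69, 5]):
  L0: [17, 69, 5]
  L1: h(17,69)=(17*31+69)%997=596 h(5,5)=(5*31+5)%997=160 -> [596, 160]
  L2: h(596,160)=(596*31+160)%997=690 -> [690]
  root=690
After append 42 (leaves=[17, 69, 5, 42]):
  L0: [17, 69, 5, 42]
  L1: h(17,69)=(17*31+69)%997=596 h(5,42)=(5*31+42)%997=197 -> [596, 197]
  L2: h(596,197)=(596*31+197)%997=727 -> [727]
  root=727
After append 18 (leaves=[17, 69, 5, 42, 18]):
  L0: [17, 69, 5, 42, 18]
  L1: h(17,69)=(17*31+69)%997=596 h(5,42)=(5*31+42)%997=197 h(18,18)=(18*31+18)%997=576 -> [596, 197, 576]
  L2: h(596,197)=(596*31+197)%997=727 h(576,576)=(576*31+576)%997=486 -> [727, 486]
  L3: h(727,486)=(727*31+486)%997=92 -> [92]
  root=92
After append 91 (leaves=[17, 69, 5, 42, 18, 91]):
  L0: [17, 69, 5, 42, 18, 91]
  L1: h(17,69)=(17*31+69)%997=596 h(5,42)=(5*31+42)%997=197 h(18,91)=(18*31+91)%997=649 -> [596, 197, 649]
  L2: h(596,197)=(596*31+197)%997=727 h(649,649)=(649*31+649)%997=828 -> [727, 828]
  L3: h(727,828)=(727*31+828)%997=434 -> [434]
  root=434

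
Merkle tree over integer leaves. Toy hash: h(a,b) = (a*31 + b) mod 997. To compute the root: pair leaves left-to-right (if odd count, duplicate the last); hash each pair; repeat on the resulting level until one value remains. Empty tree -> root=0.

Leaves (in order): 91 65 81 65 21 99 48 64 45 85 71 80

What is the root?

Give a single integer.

Answer: 481

Derivation:
L0: [91, 65, 81, 65, 21, 99, 48, 64, 45, 85, 71, 80]
L1: h(91,65)=(91*31+65)%997=892 h(81,65)=(81*31+65)%997=582 h(21,99)=(21*31+99)%997=750 h(48,64)=(48*31+64)%997=555 h(45,85)=(45*31+85)%997=483 h(71,80)=(71*31+80)%997=287 -> [892, 582, 750, 555, 483, 287]
L2: h(892,582)=(892*31+582)%997=318 h(750,555)=(750*31+555)%997=874 h(483,287)=(483*31+287)%997=305 -> [318, 874, 305]
L3: h(318,874)=(318*31+874)%997=762 h(305,305)=(305*31+305)%997=787 -> [762, 787]
L4: h(762,787)=(762*31+787)%997=481 -> [481]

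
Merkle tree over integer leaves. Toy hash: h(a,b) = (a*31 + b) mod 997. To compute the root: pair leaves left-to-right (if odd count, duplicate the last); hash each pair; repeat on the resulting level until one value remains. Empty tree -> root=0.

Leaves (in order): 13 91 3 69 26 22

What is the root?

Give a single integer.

L0: [13, 91, 3, 69, 26, 22]
L1: h(13,91)=(13*31+91)%997=494 h(3,69)=(3*31+69)%997=162 h(26,22)=(26*31+22)%997=828 -> [494, 162, 828]
L2: h(494,162)=(494*31+162)%997=521 h(828,828)=(828*31+828)%997=574 -> [521, 574]
L3: h(521,574)=(521*31+574)%997=773 -> [773]

Answer: 773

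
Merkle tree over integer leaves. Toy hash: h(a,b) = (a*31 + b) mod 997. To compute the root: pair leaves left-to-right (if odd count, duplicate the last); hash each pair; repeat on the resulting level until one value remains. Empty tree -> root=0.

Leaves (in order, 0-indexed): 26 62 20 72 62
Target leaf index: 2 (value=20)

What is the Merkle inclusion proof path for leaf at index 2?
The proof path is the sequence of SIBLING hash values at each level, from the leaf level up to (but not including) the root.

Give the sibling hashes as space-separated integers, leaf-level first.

L0 (leaves): [26, 62, 20, 72, 62], target index=2
L1: h(26,62)=(26*31+62)%997=868 [pair 0] h(20,72)=(20*31+72)%997=692 [pair 1] h(62,62)=(62*31+62)%997=987 [pair 2] -> [868, 692, 987]
  Sibling for proof at L0: 72
L2: h(868,692)=(868*31+692)%997=681 [pair 0] h(987,987)=(987*31+987)%997=677 [pair 1] -> [681, 677]
  Sibling for proof at L1: 868
L3: h(681,677)=(681*31+677)%997=851 [pair 0] -> [851]
  Sibling for proof at L2: 677
Root: 851
Proof path (sibling hashes from leaf to root): [72, 868, 677]

Answer: 72 868 677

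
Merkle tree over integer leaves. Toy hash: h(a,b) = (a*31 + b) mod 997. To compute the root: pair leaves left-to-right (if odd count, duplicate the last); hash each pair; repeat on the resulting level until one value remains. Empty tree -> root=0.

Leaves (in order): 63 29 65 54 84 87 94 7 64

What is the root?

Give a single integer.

Answer: 840

Derivation:
L0: [63, 29, 65, 54, 84, 87, 94, 7, 64]
L1: h(63,29)=(63*31+29)%997=985 h(65,54)=(65*31+54)%997=75 h(84,87)=(84*31+87)%997=697 h(94,7)=(94*31+7)%997=927 h(64,64)=(64*31+64)%997=54 -> [985, 75, 697, 927, 54]
L2: h(985,75)=(985*31+75)%997=700 h(697,927)=(697*31+927)%997=600 h(54,54)=(54*31+54)%997=731 -> [700, 600, 731]
L3: h(700,600)=(700*31+600)%997=366 h(731,731)=(731*31+731)%997=461 -> [366, 461]
L4: h(366,461)=(366*31+461)%997=840 -> [840]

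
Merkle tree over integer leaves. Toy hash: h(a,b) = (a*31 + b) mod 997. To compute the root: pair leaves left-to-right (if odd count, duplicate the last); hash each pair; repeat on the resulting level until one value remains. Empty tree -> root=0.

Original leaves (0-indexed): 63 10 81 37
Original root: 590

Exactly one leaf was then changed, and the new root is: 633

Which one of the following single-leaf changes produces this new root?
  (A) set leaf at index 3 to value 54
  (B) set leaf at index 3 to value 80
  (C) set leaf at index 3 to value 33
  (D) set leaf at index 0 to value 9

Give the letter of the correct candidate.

Original leaves: [63, 10, 81, 37]
Target new root: 633
Try each candidate change and compute the resulting root:
Candidate A: set leaf[3] = 54 -> leaves = [63, 10, 81, 54]
  L0: [63, 10, 81, 54]
  L1: h(63,10)=(63*31+10)%997=966 h(81,54)=(81*31+54)%997=571 -> [966, 571]
  L2: h(966,571)=(966*31+571)%997=607 -> [607]
  root = 607 != target 633
Candidate B: set leaf[3] = 80 -> leaves = [63, 10, 81, 80]
  L0: [63, 10, 81, 80]
  L1: h(63,10)=(63*31+10)%997=966 h(81,80)=(81*31+80)%997=597 -> [966, 597]
  L2: h(966,597)=(966*31+597)%997=633 -> [633]
  root = 633 == target 633  ** MATCH **
Candidate C: set leaf[3] = 33 -> leaves = [63, 10, 81, 33]
  L0: [63, 10, 81, 33]
  L1: h(63,10)=(63*31+10)%997=966 h(81,33)=(81*31+33)%997=550 -> [966, 550]
  L2: h(966,550)=(966*31+550)%997=586 -> [586]
  root = 586 != target 633
Candidate D: set leaf[0] = 9 -> leaves = [9, 10, 81, 37]
  L0: [9, 10, 81, 37]
  L1: h(9,10)=(9*31+10)%997=289 h(81,37)=(81*31+37)%997=554 -> [289, 554]
  L2: h(289,554)=(289*31+554)%997=540 -> [540]
  root = 540 != target 633
Candidate B produces the target root.

Answer: B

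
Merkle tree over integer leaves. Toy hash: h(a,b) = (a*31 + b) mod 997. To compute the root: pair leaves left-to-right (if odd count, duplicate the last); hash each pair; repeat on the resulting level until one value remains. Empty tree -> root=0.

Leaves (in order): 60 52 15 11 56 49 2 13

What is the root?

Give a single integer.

L0: [60, 52, 15, 11, 56, 49, 2, 13]
L1: h(60,52)=(60*31+52)%997=915 h(15,11)=(15*31+11)%997=476 h(56,49)=(56*31+49)%997=788 h(2,13)=(2*31+13)%997=75 -> [915, 476, 788, 75]
L2: h(915,476)=(915*31+476)%997=925 h(788,75)=(788*31+75)%997=575 -> [925, 575]
L3: h(925,575)=(925*31+575)%997=337 -> [337]

Answer: 337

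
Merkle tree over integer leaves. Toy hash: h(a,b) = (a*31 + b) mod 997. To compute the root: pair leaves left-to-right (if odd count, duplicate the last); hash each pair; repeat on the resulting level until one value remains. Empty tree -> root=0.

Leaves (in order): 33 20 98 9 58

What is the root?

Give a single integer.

L0: [33, 20, 98, 9, 58]
L1: h(33,20)=(33*31+20)%997=46 h(98,9)=(98*31+9)%997=56 h(58,58)=(58*31+58)%997=859 -> [46, 56, 859]
L2: h(46,56)=(46*31+56)%997=485 h(859,859)=(859*31+859)%997=569 -> [485, 569]
L3: h(485,569)=(485*31+569)%997=649 -> [649]

Answer: 649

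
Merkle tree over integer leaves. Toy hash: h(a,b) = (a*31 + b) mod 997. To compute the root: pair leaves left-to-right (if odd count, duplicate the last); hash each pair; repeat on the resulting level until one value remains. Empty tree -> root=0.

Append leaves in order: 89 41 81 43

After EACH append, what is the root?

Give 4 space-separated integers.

After append 89 (leaves=[89]):
  L0: [89]
  root=89
After append 41 (leaves=[89, 41]):
  L0: [89, 41]
  L1: h(89,41)=(89*31+41)%997=806 -> [806]
  root=806
After append 81 (leaves=[89, 41, 81]):
  L0: [89, 41, 81]
  L1: h(89,41)=(89*31+41)%997=806 h(81,81)=(81*31+81)%997=598 -> [806, 598]
  L2: h(806,598)=(806*31+598)%997=659 -> [659]
  root=659
After append 43 (leaves=[89, 41, 81, 43]):
  L0: [89, 41, 81, 43]
  L1: h(89,41)=(89*31+41)%997=806 h(81,43)=(81*31+43)%997=560 -> [806, 560]
  L2: h(806,560)=(806*31+560)%997=621 -> [621]
  root=621

Answer: 89 806 659 621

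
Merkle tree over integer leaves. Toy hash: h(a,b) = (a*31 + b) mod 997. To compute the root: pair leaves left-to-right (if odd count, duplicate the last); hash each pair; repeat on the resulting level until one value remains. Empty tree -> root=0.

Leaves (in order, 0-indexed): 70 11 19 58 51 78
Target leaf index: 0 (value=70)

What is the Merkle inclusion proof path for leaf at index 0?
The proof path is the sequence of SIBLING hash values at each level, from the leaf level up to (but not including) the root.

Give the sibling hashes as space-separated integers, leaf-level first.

L0 (leaves): [70, 11, 19, 58, 51, 78], target index=0
L1: h(70,11)=(70*31+11)%997=187 [pair 0] h(19,58)=(19*31+58)%997=647 [pair 1] h(51,78)=(51*31+78)%997=662 [pair 2] -> [187, 647, 662]
  Sibling for proof at L0: 11
L2: h(187,647)=(187*31+647)%997=462 [pair 0] h(662,662)=(662*31+662)%997=247 [pair 1] -> [462, 247]
  Sibling for proof at L1: 647
L3: h(462,247)=(462*31+247)%997=611 [pair 0] -> [611]
  Sibling for proof at L2: 247
Root: 611
Proof path (sibling hashes from leaf to root): [11, 647, 247]

Answer: 11 647 247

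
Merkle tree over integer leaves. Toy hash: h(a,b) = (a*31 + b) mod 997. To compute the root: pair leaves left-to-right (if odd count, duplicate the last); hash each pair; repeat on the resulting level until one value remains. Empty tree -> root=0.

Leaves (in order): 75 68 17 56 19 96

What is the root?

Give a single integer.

L0: [75, 68, 17, 56, 19, 96]
L1: h(75,68)=(75*31+68)%997=399 h(17,56)=(17*31+56)%997=583 h(19,96)=(19*31+96)%997=685 -> [399, 583, 685]
L2: h(399,583)=(399*31+583)%997=988 h(685,685)=(685*31+685)%997=983 -> [988, 983]
L3: h(988,983)=(988*31+983)%997=704 -> [704]

Answer: 704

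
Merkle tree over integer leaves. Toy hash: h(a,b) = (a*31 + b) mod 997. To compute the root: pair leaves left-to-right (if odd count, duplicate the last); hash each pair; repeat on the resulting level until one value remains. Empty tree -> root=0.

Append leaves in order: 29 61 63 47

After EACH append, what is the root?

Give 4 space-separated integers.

After append 29 (leaves=[29]):
  L0: [29]
  root=29
After append 61 (leaves=[29, 61]):
  L0: [29, 61]
  L1: h(29,61)=(29*31+61)%997=960 -> [960]
  root=960
After append 63 (leaves=[29, 61, 63]):
  L0: [29, 61, 63]
  L1: h(29,61)=(29*31+61)%997=960 h(63,63)=(63*31+63)%997=22 -> [960, 22]
  L2: h(960,22)=(960*31+22)%997=869 -> [869]
  root=869
After append 47 (leaves=[29, 61, 63, 47]):
  L0: [29, 61, 63, 47]
  L1: h(29,61)=(29*31+61)%997=960 h(63,47)=(63*31+47)%997=6 -> [960, 6]
  L2: h(960,6)=(960*31+6)%997=853 -> [853]
  root=853

Answer: 29 960 869 853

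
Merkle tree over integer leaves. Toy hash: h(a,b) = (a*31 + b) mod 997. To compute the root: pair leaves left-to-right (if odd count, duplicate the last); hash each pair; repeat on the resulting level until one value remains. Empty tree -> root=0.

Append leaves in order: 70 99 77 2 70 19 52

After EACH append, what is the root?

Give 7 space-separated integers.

After append 70 (leaves=[70]):
  L0: [70]
  root=70
After append 99 (leaves=[70, 99]):
  L0: [70, 99]
  L1: h(70,99)=(70*31+99)%997=275 -> [275]
  root=275
After append 77 (leaves=[70, 99, 77]):
  L0: [70, 99, 77]
  L1: h(70,99)=(70*31+99)%997=275 h(77,77)=(77*31+77)%997=470 -> [275, 470]
  L2: h(275,470)=(275*31+470)%997=22 -> [22]
  root=22
After append 2 (leaves=[70, 99, 77, 2]):
  L0: [70, 99, 77, 2]
  L1: h(70,99)=(70*31+99)%997=275 h(77,2)=(77*31+2)%997=395 -> [275, 395]
  L2: h(275,395)=(275*31+395)%997=944 -> [944]
  root=944
After append 70 (leaves=[70, 99, 77, 2, 70]):
  L0: [70, 99, 77, 2, 70]
  L1: h(70,99)=(70*31+99)%997=275 h(77,2)=(77*31+2)%997=395 h(70,70)=(70*31+70)%997=246 -> [275, 395, 246]
  L2: h(275,395)=(275*31+395)%997=944 h(246,246)=(246*31+246)%997=893 -> [944, 893]
  L3: h(944,893)=(944*31+893)%997=247 -> [247]
  root=247
After append 19 (leaves=[70, 99, 77, 2, 70, 19]):
  L0: [70, 99, 77, 2, 70, 19]
  L1: h(70,99)=(70*31+99)%997=275 h(77,2)=(77*31+2)%997=395 h(70,19)=(70*31+19)%997=195 -> [275, 395, 195]
  L2: h(275,395)=(275*31+395)%997=944 h(195,195)=(195*31+195)%997=258 -> [944, 258]
  L3: h(944,258)=(944*31+258)%997=609 -> [609]
  root=609
After append 52 (leaves=[70, 99, 77, 2, 70, 19, 52]):
  L0: [70, 99, 77, 2, 70, 19, 52]
  L1: h(70,99)=(70*31+99)%997=275 h(77,2)=(77*31+2)%997=395 h(70,19)=(70*31+19)%997=195 h(52,52)=(52*31+52)%997=667 -> [275, 395, 195, 667]
  L2: h(275,395)=(275*31+395)%997=944 h(195,667)=(195*31+667)%997=730 -> [944, 730]
  L3: h(944,730)=(944*31+730)%997=84 -> [84]
  root=84

Answer: 70 275 22 944 247 609 84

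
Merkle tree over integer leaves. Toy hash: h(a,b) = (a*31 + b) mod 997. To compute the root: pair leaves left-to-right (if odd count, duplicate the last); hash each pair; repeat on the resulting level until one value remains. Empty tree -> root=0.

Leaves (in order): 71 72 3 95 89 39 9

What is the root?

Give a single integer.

L0: [71, 72, 3, 95, 89, 39, 9]
L1: h(71,72)=(71*31+72)%997=279 h(3,95)=(3*31+95)%997=188 h(89,39)=(89*31+39)%997=804 h(9,9)=(9*31+9)%997=288 -> [279, 188, 804, 288]
L2: h(279,188)=(279*31+188)%997=861 h(804,288)=(804*31+288)%997=287 -> [861, 287]
L3: h(861,287)=(861*31+287)%997=59 -> [59]

Answer: 59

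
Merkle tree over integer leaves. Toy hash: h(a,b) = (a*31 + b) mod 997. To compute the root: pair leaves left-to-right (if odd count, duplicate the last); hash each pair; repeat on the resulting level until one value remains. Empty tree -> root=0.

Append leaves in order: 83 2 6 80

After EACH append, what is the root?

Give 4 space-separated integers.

After append 83 (leaves=[83]):
  L0: [83]
  root=83
After append 2 (leaves=[83, 2]):
  L0: [83, 2]
  L1: h(83,2)=(83*31+2)%997=581 -> [581]
  root=581
After append 6 (leaves=[83, 2, 6]):
  L0: [83, 2, 6]
  L1: h(83,2)=(83*31+2)%997=581 h(6,6)=(6*31+6)%997=192 -> [581, 192]
  L2: h(581,192)=(581*31+192)%997=257 -> [257]
  root=257
After append 80 (leaves=[83, 2, 6, 80]):
  L0: [83, 2, 6, 80]
  L1: h(83,2)=(83*31+2)%997=581 h(6,80)=(6*31+80)%997=266 -> [581, 266]
  L2: h(581,266)=(581*31+266)%997=331 -> [331]
  root=331

Answer: 83 581 257 331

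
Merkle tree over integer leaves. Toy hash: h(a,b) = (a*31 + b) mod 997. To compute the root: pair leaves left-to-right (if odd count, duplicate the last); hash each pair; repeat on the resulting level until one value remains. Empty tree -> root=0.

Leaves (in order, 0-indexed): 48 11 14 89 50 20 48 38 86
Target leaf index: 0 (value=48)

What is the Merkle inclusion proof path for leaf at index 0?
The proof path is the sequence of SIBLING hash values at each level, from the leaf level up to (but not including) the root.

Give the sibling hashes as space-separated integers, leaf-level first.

Answer: 11 523 346 526

Derivation:
L0 (leaves): [48, 11, 14, 89, 50, 20, 48, 38, 86], target index=0
L1: h(48,11)=(48*31+11)%997=502 [pair 0] h(14,89)=(14*31+89)%997=523 [pair 1] h(50,20)=(50*31+20)%997=573 [pair 2] h(48,38)=(48*31+38)%997=529 [pair 3] h(86,86)=(86*31+86)%997=758 [pair 4] -> [502, 523, 573, 529, 758]
  Sibling for proof at L0: 11
L2: h(502,523)=(502*31+523)%997=133 [pair 0] h(573,529)=(573*31+529)%997=346 [pair 1] h(758,758)=(758*31+758)%997=328 [pair 2] -> [133, 346, 328]
  Sibling for proof at L1: 523
L3: h(133,346)=(133*31+346)%997=481 [pair 0] h(328,328)=(328*31+328)%997=526 [pair 1] -> [481, 526]
  Sibling for proof at L2: 346
L4: h(481,526)=(481*31+526)%997=482 [pair 0] -> [482]
  Sibling for proof at L3: 526
Root: 482
Proof path (sibling hashes from leaf to root): [11, 523, 346, 526]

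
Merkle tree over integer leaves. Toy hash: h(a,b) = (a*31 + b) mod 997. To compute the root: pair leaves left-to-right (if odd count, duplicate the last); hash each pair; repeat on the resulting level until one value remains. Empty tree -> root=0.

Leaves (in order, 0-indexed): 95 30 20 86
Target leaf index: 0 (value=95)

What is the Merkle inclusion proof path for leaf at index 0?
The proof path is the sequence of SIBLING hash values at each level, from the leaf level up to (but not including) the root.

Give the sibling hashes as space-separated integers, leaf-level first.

Answer: 30 706

Derivation:
L0 (leaves): [95, 30, 20, 86], target index=0
L1: h(95,30)=(95*31+30)%997=981 [pair 0] h(20,86)=(20*31+86)%997=706 [pair 1] -> [981, 706]
  Sibling for proof at L0: 30
L2: h(981,706)=(981*31+706)%997=210 [pair 0] -> [210]
  Sibling for proof at L1: 706
Root: 210
Proof path (sibling hashes from leaf to root): [30, 706]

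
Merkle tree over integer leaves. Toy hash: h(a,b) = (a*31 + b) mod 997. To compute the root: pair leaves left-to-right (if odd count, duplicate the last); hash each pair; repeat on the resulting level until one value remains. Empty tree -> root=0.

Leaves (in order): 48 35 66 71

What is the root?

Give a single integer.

L0: [48, 35, 66, 71]
L1: h(48,35)=(48*31+35)%997=526 h(66,71)=(66*31+71)%997=123 -> [526, 123]
L2: h(526,123)=(526*31+123)%997=477 -> [477]

Answer: 477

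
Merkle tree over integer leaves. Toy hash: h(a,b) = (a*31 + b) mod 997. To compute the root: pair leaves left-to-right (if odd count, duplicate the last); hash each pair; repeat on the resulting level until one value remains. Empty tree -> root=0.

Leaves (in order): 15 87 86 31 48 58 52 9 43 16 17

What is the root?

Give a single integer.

Answer: 4

Derivation:
L0: [15, 87, 86, 31, 48, 58, 52, 9, 43, 16, 17]
L1: h(15,87)=(15*31+87)%997=552 h(86,31)=(86*31+31)%997=703 h(48,58)=(48*31+58)%997=549 h(52,9)=(52*31+9)%997=624 h(43,16)=(43*31+16)%997=352 h(17,17)=(17*31+17)%997=544 -> [552, 703, 549, 624, 352, 544]
L2: h(552,703)=(552*31+703)%997=866 h(549,624)=(549*31+624)%997=694 h(352,544)=(352*31+544)%997=489 -> [866, 694, 489]
L3: h(866,694)=(866*31+694)%997=621 h(489,489)=(489*31+489)%997=693 -> [621, 693]
L4: h(621,693)=(621*31+693)%997=4 -> [4]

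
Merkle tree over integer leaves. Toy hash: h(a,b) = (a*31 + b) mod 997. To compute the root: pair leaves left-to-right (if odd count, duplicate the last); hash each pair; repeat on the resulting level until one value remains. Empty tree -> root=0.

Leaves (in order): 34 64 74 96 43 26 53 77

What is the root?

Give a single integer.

Answer: 922

Derivation:
L0: [34, 64, 74, 96, 43, 26, 53, 77]
L1: h(34,64)=(34*31+64)%997=121 h(74,96)=(74*31+96)%997=396 h(43,26)=(43*31+26)%997=362 h(53,77)=(53*31+77)%997=723 -> [121, 396, 362, 723]
L2: h(121,396)=(121*31+396)%997=159 h(362,723)=(362*31+723)%997=978 -> [159, 978]
L3: h(159,978)=(159*31+978)%997=922 -> [922]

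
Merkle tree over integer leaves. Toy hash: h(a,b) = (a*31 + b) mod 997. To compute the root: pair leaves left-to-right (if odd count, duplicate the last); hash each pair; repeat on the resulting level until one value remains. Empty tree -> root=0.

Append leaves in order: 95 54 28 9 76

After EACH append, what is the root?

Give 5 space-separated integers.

After append 95 (leaves=[95]):
  L0: [95]
  root=95
After append 54 (leaves=[95, 54]):
  L0: [95, 54]
  L1: h(95,54)=(95*31+54)%997=8 -> [8]
  root=8
After append 28 (leaves=[95, 54, 28]):
  L0: [95, 54, 28]
  L1: h(95,54)=(95*31+54)%997=8 h(28,28)=(28*31+28)%997=896 -> [8, 896]
  L2: h(8,896)=(8*31+896)%997=147 -> [147]
  root=147
After append 9 (leaves=[95, 54, 28, 9]):
  L0: [95, 54, 28, 9]
  L1: h(95,54)=(95*31+54)%997=8 h(28,9)=(28*31+9)%997=877 -> [8, 877]
  L2: h(8,877)=(8*31+877)%997=128 -> [128]
  root=128
After append 76 (leaves=[95, 54, 28, 9, 76]):
  L0: [95, 54, 28, 9, 76]
  L1: h(95,54)=(95*31+54)%997=8 h(28,9)=(28*31+9)%997=877 h(76,76)=(76*31+76)%997=438 -> [8, 877, 438]
  L2: h(8,877)=(8*31+877)%997=128 h(438,438)=(438*31+438)%997=58 -> [128, 58]
  L3: h(128,58)=(128*31+58)%997=38 -> [38]
  root=38

Answer: 95 8 147 128 38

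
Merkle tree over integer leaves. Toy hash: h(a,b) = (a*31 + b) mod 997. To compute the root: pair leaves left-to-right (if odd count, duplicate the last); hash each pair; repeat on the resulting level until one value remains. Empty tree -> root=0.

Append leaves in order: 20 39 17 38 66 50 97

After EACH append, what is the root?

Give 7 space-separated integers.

After append 20 (leaves=[20]):
  L0: [20]
  root=20
After append 39 (leaves=[20, 39]):
  L0: [20, 39]
  L1: h(20,39)=(20*31+39)%997=659 -> [659]
  root=659
After append 17 (leaves=[20, 39, 17]):
  L0: [20, 39, 17]
  L1: h(20,39)=(20*31+39)%997=659 h(17,17)=(17*31+17)%997=544 -> [659, 544]
  L2: h(659,544)=(659*31+544)%997=36 -> [36]
  root=36
After append 38 (leaves=[20, 39, 17, 38]):
  L0: [20, 39, 17, 38]
  L1: h(20,39)=(20*31+39)%997=659 h(17,38)=(17*31+38)%997=565 -> [659, 565]
  L2: h(659,565)=(659*31+565)%997=57 -> [57]
  root=57
After append 66 (leaves=[20, 39, 17, 38, 66]):
  L0: [20, 39, 17, 38, 66]
  L1: h(20,39)=(20*31+39)%997=659 h(17,38)=(17*31+38)%997=565 h(66,66)=(66*31+66)%997=118 -> [659, 565, 118]
  L2: h(659,565)=(659*31+565)%997=57 h(118,118)=(118*31+118)%997=785 -> [57, 785]
  L3: h(57,785)=(57*31+785)%997=558 -> [558]
  root=558
After append 50 (leaves=[20, 39, 17, 38, 66, 50]):
  L0: [20, 39, 17, 38, 66, 50]
  L1: h(20,39)=(20*31+39)%997=659 h(17,38)=(17*31+38)%997=565 h(66,50)=(66*31+50)%997=102 -> [659, 565, 102]
  L2: h(659,565)=(659*31+565)%997=57 h(102,102)=(102*31+102)%997=273 -> [57, 273]
  L3: h(57,273)=(57*31+273)%997=46 -> [46]
  root=46
After append 97 (leaves=[20, 39, 17, 38, 66, 50, 97]):
  L0: [20, 39, 17, 38, 66, 50, 97]
  L1: h(20,39)=(20*31+39)%997=659 h(17,38)=(17*31+38)%997=565 h(66,50)=(66*31+50)%997=102 h(97,97)=(97*31+97)%997=113 -> [659, 565, 102, 113]
  L2: h(659,565)=(659*31+565)%997=57 h(102,113)=(102*31+113)%997=284 -> [57, 284]
  L3: h(57,284)=(57*31+284)%997=57 -> [57]
  root=57

Answer: 20 659 36 57 558 46 57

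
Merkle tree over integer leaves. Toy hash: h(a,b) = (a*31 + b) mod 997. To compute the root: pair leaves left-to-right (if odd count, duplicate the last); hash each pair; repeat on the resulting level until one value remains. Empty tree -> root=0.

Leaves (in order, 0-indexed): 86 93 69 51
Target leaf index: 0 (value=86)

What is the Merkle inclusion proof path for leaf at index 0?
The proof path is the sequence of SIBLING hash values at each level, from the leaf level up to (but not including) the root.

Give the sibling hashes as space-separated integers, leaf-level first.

L0 (leaves): [86, 93, 69, 51], target index=0
L1: h(86,93)=(86*31+93)%997=765 [pair 0] h(69,51)=(69*31+51)%997=196 [pair 1] -> [765, 196]
  Sibling for proof at L0: 93
L2: h(765,196)=(765*31+196)%997=980 [pair 0] -> [980]
  Sibling for proof at L1: 196
Root: 980
Proof path (sibling hashes from leaf to root): [93, 196]

Answer: 93 196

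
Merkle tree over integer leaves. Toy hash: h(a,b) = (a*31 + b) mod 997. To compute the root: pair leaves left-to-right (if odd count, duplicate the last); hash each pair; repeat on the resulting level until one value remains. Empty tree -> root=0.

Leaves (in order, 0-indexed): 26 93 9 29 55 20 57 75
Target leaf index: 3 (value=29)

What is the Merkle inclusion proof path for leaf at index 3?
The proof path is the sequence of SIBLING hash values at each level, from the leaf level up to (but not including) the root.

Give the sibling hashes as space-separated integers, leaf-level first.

Answer: 9 899 482

Derivation:
L0 (leaves): [26, 93, 9, 29, 55, 20, 57, 75], target index=3
L1: h(26,93)=(26*31+93)%997=899 [pair 0] h(9,29)=(9*31+29)%997=308 [pair 1] h(55,20)=(55*31+20)%997=728 [pair 2] h(57,75)=(57*31+75)%997=845 [pair 3] -> [899, 308, 728, 845]
  Sibling for proof at L0: 9
L2: h(899,308)=(899*31+308)%997=261 [pair 0] h(728,845)=(728*31+845)%997=482 [pair 1] -> [261, 482]
  Sibling for proof at L1: 899
L3: h(261,482)=(261*31+482)%997=597 [pair 0] -> [597]
  Sibling for proof at L2: 482
Root: 597
Proof path (sibling hashes from leaf to root): [9, 899, 482]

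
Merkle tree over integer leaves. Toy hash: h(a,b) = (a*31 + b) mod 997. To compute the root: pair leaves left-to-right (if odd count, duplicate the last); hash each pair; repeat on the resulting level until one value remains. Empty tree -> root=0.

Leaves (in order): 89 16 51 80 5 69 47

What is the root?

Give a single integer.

Answer: 916

Derivation:
L0: [89, 16, 51, 80, 5, 69, 47]
L1: h(89,16)=(89*31+16)%997=781 h(51,80)=(51*31+80)%997=664 h(5,69)=(5*31+69)%997=224 h(47,47)=(47*31+47)%997=507 -> [781, 664, 224, 507]
L2: h(781,664)=(781*31+664)%997=947 h(224,507)=(224*31+507)%997=472 -> [947, 472]
L3: h(947,472)=(947*31+472)%997=916 -> [916]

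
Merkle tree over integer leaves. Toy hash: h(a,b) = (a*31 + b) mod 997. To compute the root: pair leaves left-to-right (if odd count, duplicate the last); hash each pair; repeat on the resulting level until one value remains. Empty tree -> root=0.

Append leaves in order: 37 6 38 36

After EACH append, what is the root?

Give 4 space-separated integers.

After append 37 (leaves=[37]):
  L0: [37]
  root=37
After append 6 (leaves=[37, 6]):
  L0: [37, 6]
  L1: h(37,6)=(37*31+6)%997=156 -> [156]
  root=156
After append 38 (leaves=[37, 6, 38]):
  L0: [37, 6, 38]
  L1: h(37,6)=(37*31+6)%997=156 h(38,38)=(38*31+38)%997=219 -> [156, 219]
  L2: h(156,219)=(156*31+219)%997=70 -> [70]
  root=70
After append 36 (leaves=[37, 6, 38, 36]):
  L0: [37, 6, 38, 36]
  L1: h(37,6)=(37*31+6)%997=156 h(38,36)=(38*31+36)%997=217 -> [156, 217]
  L2: h(156,217)=(156*31+217)%997=68 -> [68]
  root=68

Answer: 37 156 70 68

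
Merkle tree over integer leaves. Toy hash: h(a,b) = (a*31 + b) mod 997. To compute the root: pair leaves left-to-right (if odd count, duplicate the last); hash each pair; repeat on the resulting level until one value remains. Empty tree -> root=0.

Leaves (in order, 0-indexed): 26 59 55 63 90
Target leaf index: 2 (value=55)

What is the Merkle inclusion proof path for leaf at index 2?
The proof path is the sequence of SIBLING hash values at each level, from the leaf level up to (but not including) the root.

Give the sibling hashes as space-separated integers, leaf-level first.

L0 (leaves): [26, 59, 55, 63, 90], target index=2
L1: h(26,59)=(26*31+59)%997=865 [pair 0] h(55,63)=(55*31+63)%997=771 [pair 1] h(90,90)=(90*31+90)%997=886 [pair 2] -> [865, 771, 886]
  Sibling for proof at L0: 63
L2: h(865,771)=(865*31+771)%997=667 [pair 0] h(886,886)=(886*31+886)%997=436 [pair 1] -> [667, 436]
  Sibling for proof at L1: 865
L3: h(667,436)=(667*31+436)%997=176 [pair 0] -> [176]
  Sibling for proof at L2: 436
Root: 176
Proof path (sibling hashes from leaf to root): [63, 865, 436]

Answer: 63 865 436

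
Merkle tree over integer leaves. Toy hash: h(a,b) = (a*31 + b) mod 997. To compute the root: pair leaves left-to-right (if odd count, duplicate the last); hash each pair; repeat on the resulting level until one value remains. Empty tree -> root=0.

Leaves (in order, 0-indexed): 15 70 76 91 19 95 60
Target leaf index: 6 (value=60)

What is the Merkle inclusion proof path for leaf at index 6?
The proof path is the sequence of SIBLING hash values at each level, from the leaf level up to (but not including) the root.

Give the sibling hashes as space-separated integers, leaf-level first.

L0 (leaves): [15, 70, 76, 91, 19, 95, 60], target index=6
L1: h(15,70)=(15*31+70)%997=535 [pair 0] h(76,91)=(76*31+91)%997=453 [pair 1] h(19,95)=(19*31+95)%997=684 [pair 2] h(60,60)=(60*31+60)%997=923 [pair 3] -> [535, 453, 684, 923]
  Sibling for proof at L0: 60
L2: h(535,453)=(535*31+453)%997=89 [pair 0] h(684,923)=(684*31+923)%997=193 [pair 1] -> [89, 193]
  Sibling for proof at L1: 684
L3: h(89,193)=(89*31+193)%997=958 [pair 0] -> [958]
  Sibling for proof at L2: 89
Root: 958
Proof path (sibling hashes from leaf to root): [60, 684, 89]

Answer: 60 684 89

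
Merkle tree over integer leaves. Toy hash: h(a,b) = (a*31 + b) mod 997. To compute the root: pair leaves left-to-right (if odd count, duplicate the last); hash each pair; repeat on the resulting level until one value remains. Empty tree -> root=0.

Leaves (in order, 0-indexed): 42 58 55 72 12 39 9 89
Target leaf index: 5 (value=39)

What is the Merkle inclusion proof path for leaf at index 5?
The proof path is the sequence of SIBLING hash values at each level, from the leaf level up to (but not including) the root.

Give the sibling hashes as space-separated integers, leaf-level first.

L0 (leaves): [42, 58, 55, 72, 12, 39, 9, 89], target index=5
L1: h(42,58)=(42*31+58)%997=363 [pair 0] h(55,72)=(55*31+72)%997=780 [pair 1] h(12,39)=(12*31+39)%997=411 [pair 2] h(9,89)=(9*31+89)%997=368 [pair 3] -> [363, 780, 411, 368]
  Sibling for proof at L0: 12
L2: h(363,780)=(363*31+780)%997=69 [pair 0] h(411,368)=(411*31+368)%997=148 [pair 1] -> [69, 148]
  Sibling for proof at L1: 368
L3: h(69,148)=(69*31+148)%997=293 [pair 0] -> [293]
  Sibling for proof at L2: 69
Root: 293
Proof path (sibling hashes from leaf to root): [12, 368, 69]

Answer: 12 368 69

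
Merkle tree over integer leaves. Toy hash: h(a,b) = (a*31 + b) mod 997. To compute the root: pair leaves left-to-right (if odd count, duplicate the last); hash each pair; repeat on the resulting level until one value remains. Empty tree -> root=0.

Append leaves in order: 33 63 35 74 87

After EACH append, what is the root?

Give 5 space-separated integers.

After append 33 (leaves=[33]):
  L0: [33]
  root=33
After append 63 (leaves=[33, 63]):
  L0: [33, 63]
  L1: h(33,63)=(33*31+63)%997=89 -> [89]
  root=89
After append 35 (leaves=[33, 63, 35]):
  L0: [33, 63, 35]
  L1: h(33,63)=(33*31+63)%997=89 h(35,35)=(35*31+35)%997=123 -> [89, 123]
  L2: h(89,123)=(89*31+123)%997=888 -> [888]
  root=888
After append 74 (leaves=[33, 63, 35, 74]):
  L0: [33, 63, 35, 74]
  L1: h(33,63)=(33*31+63)%997=89 h(35,74)=(35*31+74)%997=162 -> [89, 162]
  L2: h(89,162)=(89*31+162)%997=927 -> [927]
  root=927
After append 87 (leaves=[33, 63, 35, 74, 87]):
  L0: [33, 63, 35, 74, 87]
  L1: h(33,63)=(33*31+63)%997=89 h(35,74)=(35*31+74)%997=162 h(87,87)=(87*31+87)%997=790 -> [89, 162, 790]
  L2: h(89,162)=(89*31+162)%997=927 h(790,790)=(790*31+790)%997=355 -> [927, 355]
  L3: h(927,355)=(927*31+355)%997=179 -> [179]
  root=179

Answer: 33 89 888 927 179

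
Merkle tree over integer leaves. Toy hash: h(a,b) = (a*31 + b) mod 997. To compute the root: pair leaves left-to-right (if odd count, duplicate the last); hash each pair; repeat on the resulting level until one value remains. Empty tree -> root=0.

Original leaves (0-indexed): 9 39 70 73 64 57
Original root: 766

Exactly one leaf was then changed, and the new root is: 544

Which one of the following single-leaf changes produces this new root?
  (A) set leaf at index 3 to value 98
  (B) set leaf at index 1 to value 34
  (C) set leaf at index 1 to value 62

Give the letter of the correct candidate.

Original leaves: [9, 39, 70, 73, 64, 57]
Target new root: 544
Try each candidate change and compute the resulting root:
Candidate A: set leaf[3] = 98 -> leaves = [9, 39, 70, 98, 64, 57]
  L0: [9, 39, 70, 98, 64, 57]
  L1: h(9,39)=(9*31+39)%997=318 h(70,98)=(70*31+98)%997=274 h(64,57)=(64*31+57)%997=47 -> [318, 274, 47]
  L2: h(318,274)=(318*31+274)%997=162 h(47,47)=(47*31+47)%997=507 -> [162, 507]
  L3: h(162,507)=(162*31+507)%997=544 -> [544]
  root = 544 == target 544  ** MATCH **
Candidate B: set leaf[1] = 34 -> leaves = [9, 34, 70, 73, 64, 57]
  L0: [9, 34, 70, 73, 64, 57]
  L1: h(9,34)=(9*31+34)%997=313 h(70,73)=(70*31+73)%997=249 h(64,57)=(64*31+57)%997=47 -> [313, 249, 47]
  L2: h(313,249)=(313*31+249)%997=979 h(47,47)=(47*31+47)%997=507 -> [979, 507]
  L3: h(979,507)=(979*31+507)%997=946 -> [946]
  root = 946 != target 544
Candidate C: set leaf[1] = 62 -> leaves = [9, 62, 70, 73, 64, 57]
  L0: [9, 62, 70, 73, 64, 57]
  L1: h(9,62)=(9*31+62)%997=341 h(70,73)=(70*31+73)%997=249 h(64,57)=(64*31+57)%997=47 -> [341, 249, 47]
  L2: h(341,249)=(341*31+249)%997=850 h(47,47)=(47*31+47)%997=507 -> [850, 507]
  L3: h(850,507)=(850*31+507)%997=935 -> [935]
  root = 935 != target 544
Candidate A produces the target root.

Answer: A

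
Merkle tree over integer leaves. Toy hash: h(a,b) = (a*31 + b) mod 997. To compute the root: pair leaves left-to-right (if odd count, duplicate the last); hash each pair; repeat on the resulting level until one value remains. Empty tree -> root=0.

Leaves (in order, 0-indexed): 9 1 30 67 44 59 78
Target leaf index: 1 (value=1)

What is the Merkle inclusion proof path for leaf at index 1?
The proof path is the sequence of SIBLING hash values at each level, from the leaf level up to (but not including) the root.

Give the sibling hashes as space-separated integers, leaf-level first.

Answer: 9 0 747

Derivation:
L0 (leaves): [9, 1, 30, 67, 44, 59, 78], target index=1
L1: h(9,1)=(9*31+1)%997=280 [pair 0] h(30,67)=(30*31+67)%997=0 [pair 1] h(44,59)=(44*31+59)%997=426 [pair 2] h(78,78)=(78*31+78)%997=502 [pair 3] -> [280, 0, 426, 502]
  Sibling for proof at L0: 9
L2: h(280,0)=(280*31+0)%997=704 [pair 0] h(426,502)=(426*31+502)%997=747 [pair 1] -> [704, 747]
  Sibling for proof at L1: 0
L3: h(704,747)=(704*31+747)%997=637 [pair 0] -> [637]
  Sibling for proof at L2: 747
Root: 637
Proof path (sibling hashes from leaf to root): [9, 0, 747]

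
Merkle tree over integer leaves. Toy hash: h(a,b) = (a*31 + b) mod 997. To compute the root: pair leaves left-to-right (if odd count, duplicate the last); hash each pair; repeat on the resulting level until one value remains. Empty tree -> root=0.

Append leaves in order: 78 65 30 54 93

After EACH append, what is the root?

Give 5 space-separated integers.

After append 78 (leaves=[78]):
  L0: [78]
  root=78
After append 65 (leaves=[78, 65]):
  L0: [78, 65]
  L1: h(78,65)=(78*31+65)%997=489 -> [489]
  root=489
After append 30 (leaves=[78, 65, 30]):
  L0: [78, 65, 30]
  L1: h(78,65)=(78*31+65)%997=489 h(30,30)=(30*31+30)%997=960 -> [489, 960]
  L2: h(489,960)=(489*31+960)%997=167 -> [167]
  root=167
After append 54 (leaves=[78, 65, 30, 54]):
  L0: [78, 65, 30, 54]
  L1: h(78,65)=(78*31+65)%997=489 h(30,54)=(30*31+54)%997=984 -> [489, 984]
  L2: h(489,984)=(489*31+984)%997=191 -> [191]
  root=191
After append 93 (leaves=[78, 65, 30, 54, 93]):
  L0: [78, 65, 30, 54, 93]
  L1: h(78,65)=(78*31+65)%997=489 h(30,54)=(30*31+54)%997=984 h(93,93)=(93*31+93)%997=982 -> [489, 984, 982]
  L2: h(489,984)=(489*31+984)%997=191 h(982,982)=(982*31+982)%997=517 -> [191, 517]
  L3: h(191,517)=(191*31+517)%997=456 -> [456]
  root=456

Answer: 78 489 167 191 456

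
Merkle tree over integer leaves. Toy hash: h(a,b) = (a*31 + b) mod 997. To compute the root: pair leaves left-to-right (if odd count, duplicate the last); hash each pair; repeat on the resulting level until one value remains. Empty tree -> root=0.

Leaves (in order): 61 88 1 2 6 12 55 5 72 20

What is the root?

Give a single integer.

L0: [61, 88, 1, 2, 6, 12, 55, 5, 72, 20]
L1: h(61,88)=(61*31+88)%997=982 h(1,2)=(1*31+2)%997=33 h(6,12)=(6*31+12)%997=198 h(55,5)=(55*31+5)%997=713 h(72,20)=(72*31+20)%997=258 -> [982, 33, 198, 713, 258]
L2: h(982,33)=(982*31+33)%997=565 h(198,713)=(198*31+713)%997=869 h(258,258)=(258*31+258)%997=280 -> [565, 869, 280]
L3: h(565,869)=(565*31+869)%997=438 h(280,280)=(280*31+280)%997=984 -> [438, 984]
L4: h(438,984)=(438*31+984)%997=604 -> [604]

Answer: 604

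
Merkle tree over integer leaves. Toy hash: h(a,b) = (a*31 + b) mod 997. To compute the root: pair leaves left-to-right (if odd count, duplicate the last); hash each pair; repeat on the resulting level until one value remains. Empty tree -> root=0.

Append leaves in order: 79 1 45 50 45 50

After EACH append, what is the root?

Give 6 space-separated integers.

Answer: 79 456 621 626 681 841

Derivation:
After append 79 (leaves=[79]):
  L0: [79]
  root=79
After append 1 (leaves=[79, 1]):
  L0: [79, 1]
  L1: h(79,1)=(79*31+1)%997=456 -> [456]
  root=456
After append 45 (leaves=[79, 1, 45]):
  L0: [79, 1, 45]
  L1: h(79,1)=(79*31+1)%997=456 h(45,45)=(45*31+45)%997=443 -> [456, 443]
  L2: h(456,443)=(456*31+443)%997=621 -> [621]
  root=621
After append 50 (leaves=[79, 1, 45, 50]):
  L0: [79, 1, 45, 50]
  L1: h(79,1)=(79*31+1)%997=456 h(45,50)=(45*31+50)%997=448 -> [456, 448]
  L2: h(456,448)=(456*31+448)%997=626 -> [626]
  root=626
After append 45 (leaves=[79, 1, 45, 50, 45]):
  L0: [79, 1, 45, 50, 45]
  L1: h(79,1)=(79*31+1)%997=456 h(45,50)=(45*31+50)%997=448 h(45,45)=(45*31+45)%997=443 -> [456, 448, 443]
  L2: h(456,448)=(456*31+448)%997=626 h(443,443)=(443*31+443)%997=218 -> [626, 218]
  L3: h(626,218)=(626*31+218)%997=681 -> [681]
  root=681
After append 50 (leaves=[79, 1, 45, 50, 45, 50]):
  L0: [79, 1, 45, 50, 45, 50]
  L1: h(79,1)=(79*31+1)%997=456 h(45,50)=(45*31+50)%997=448 h(45,50)=(45*31+50)%997=448 -> [456, 448, 448]
  L2: h(456,448)=(456*31+448)%997=626 h(448,448)=(448*31+448)%997=378 -> [626, 378]
  L3: h(626,378)=(626*31+378)%997=841 -> [841]
  root=841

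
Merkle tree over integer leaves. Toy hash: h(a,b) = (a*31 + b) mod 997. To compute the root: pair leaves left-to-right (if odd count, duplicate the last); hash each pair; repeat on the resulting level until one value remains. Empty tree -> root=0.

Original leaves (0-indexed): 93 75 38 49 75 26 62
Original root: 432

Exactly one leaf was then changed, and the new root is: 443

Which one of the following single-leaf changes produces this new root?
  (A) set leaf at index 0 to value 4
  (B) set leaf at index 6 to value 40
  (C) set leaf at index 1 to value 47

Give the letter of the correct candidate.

Original leaves: [93, 75, 38, 49, 75, 26, 62]
Target new root: 443
Try each candidate change and compute the resulting root:
Candidate A: set leaf[0] = 4 -> leaves = [4, 75, 38, 49, 75, 26, 62]
  L0: [4, 75, 38, 49, 75, 26, 62]
  L1: h(4,75)=(4*31+75)%997=199 h(38,49)=(38*31+49)%997=230 h(75,26)=(75*31+26)%997=357 h(62,62)=(62*31+62)%997=987 -> [199, 230, 357, 987]
  L2: h(199,230)=(199*31+230)%997=417 h(357,987)=(357*31+987)%997=90 -> [417, 90]
  L3: h(417,90)=(417*31+90)%997=56 -> [56]
  root = 56 != target 443
Candidate B: set leaf[6] = 40 -> leaves = [93, 75, 38, 49, 75, 26, 40]
  L0: [93, 75, 38, 49, 75, 26, 40]
  L1: h(93,75)=(93*31+75)%997=964 h(38,49)=(38*31+49)%997=230 h(75,26)=(75*31+26)%997=357 h(40,40)=(40*31+40)%997=283 -> [964, 230, 357, 283]
  L2: h(964,230)=(964*31+230)%997=204 h(357,283)=(357*31+283)%997=383 -> [204, 383]
  L3: h(204,383)=(204*31+383)%997=725 -> [725]
  root = 725 != target 443
Candidate C: set leaf[1] = 47 -> leaves = [93, 47, 38, 49, 75, 26, 62]
  L0: [93, 47, 38, 49, 75, 26, 62]
  L1: h(93,47)=(93*31+47)%997=936 h(38,49)=(38*31+49)%997=230 h(75,26)=(75*31+26)%997=357 h(62,62)=(62*31+62)%997=987 -> [936, 230, 357, 987]
  L2: h(936,230)=(936*31+230)%997=333 h(357,987)=(357*31+987)%997=90 -> [333, 90]
  L3: h(333,90)=(333*31+90)%997=443 -> [443]
  root = 443 == target 443  ** MATCH **
Candidate C produces the target root.

Answer: C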